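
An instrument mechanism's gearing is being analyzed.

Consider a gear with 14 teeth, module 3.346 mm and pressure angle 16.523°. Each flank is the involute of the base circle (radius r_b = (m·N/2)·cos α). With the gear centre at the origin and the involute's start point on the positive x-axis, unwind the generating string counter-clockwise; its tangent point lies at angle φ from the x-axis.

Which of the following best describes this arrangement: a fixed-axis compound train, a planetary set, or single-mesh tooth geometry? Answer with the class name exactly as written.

single-mesh tooth geometry

single-mesh involute tooth geometry (14T wheel at module 3.346)
classification: single-mesh tooth geometry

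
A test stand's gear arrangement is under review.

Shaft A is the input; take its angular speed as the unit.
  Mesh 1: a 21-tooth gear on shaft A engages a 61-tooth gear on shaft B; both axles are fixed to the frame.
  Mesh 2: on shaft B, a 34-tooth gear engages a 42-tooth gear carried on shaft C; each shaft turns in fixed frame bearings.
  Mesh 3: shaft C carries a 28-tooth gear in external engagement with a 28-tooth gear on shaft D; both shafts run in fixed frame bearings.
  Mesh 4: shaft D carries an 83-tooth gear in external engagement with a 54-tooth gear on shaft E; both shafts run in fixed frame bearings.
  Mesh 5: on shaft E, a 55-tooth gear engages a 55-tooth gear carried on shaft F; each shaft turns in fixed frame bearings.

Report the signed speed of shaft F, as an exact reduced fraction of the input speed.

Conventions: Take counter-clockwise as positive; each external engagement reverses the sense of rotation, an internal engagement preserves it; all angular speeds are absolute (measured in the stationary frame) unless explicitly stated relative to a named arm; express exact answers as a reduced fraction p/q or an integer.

5-mesh fixed-axis compound train (all bearings frame-fixed)
mesh 1 [21T→61T]: |ω|/ω_in = 1×21/61 = 21/61, sense flips to −
mesh 2 [34T→42T]: |ω|/ω_in = (21/61)×34/42 = 17/61, sense flips to +
mesh 3 [28T→28T]: |ω|/ω_in = (17/61)×28/28 = 17/61, sense flips to −
mesh 4 [83T→54T]: |ω|/ω_in = (17/61)×83/54 = 1411/3294, sense flips to +
mesh 5 [55T→55T]: |ω|/ω_in = (1411/3294)×55/55 = 1411/3294, sense flips to −
signed output speed (× input speed) = -1411/3294

-1411/3294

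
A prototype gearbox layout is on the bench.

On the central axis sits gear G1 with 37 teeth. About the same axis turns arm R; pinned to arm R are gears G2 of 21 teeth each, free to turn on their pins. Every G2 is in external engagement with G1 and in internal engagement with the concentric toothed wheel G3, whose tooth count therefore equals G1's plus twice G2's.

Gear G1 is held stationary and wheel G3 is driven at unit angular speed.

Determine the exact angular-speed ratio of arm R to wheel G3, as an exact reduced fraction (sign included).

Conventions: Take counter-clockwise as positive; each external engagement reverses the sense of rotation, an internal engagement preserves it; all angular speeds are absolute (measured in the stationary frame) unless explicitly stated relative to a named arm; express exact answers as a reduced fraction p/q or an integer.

79/116

class = planetary set [G3 = 37+2·21 = 79; Willis about the carrier]
ring teeth: 37 + 2·21 = 79
37(ω_sun−ω_arm) = −79(ω_ring−ω_arm),  ω_sun = 0, ω_ring = 1
37(0−ω_arm) = −79(1−ω_arm)  ⇒  116·ω_arm = 79  ⇒  ω_arm = 79/116
ω_out/ω_in = 79/116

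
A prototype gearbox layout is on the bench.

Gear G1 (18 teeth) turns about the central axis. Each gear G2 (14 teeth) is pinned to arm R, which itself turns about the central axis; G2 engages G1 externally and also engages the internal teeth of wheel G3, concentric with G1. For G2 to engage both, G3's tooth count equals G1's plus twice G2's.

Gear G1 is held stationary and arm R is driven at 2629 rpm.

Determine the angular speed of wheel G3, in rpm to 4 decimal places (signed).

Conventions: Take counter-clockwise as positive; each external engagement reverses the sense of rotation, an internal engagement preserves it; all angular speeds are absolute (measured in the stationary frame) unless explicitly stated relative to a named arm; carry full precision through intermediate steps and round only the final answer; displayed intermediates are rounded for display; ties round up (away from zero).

+3657.7391 rpm

planetary set (18T centre, 14T on arm, 46T internal) — Willis relation
normalise by the input: solve with ω_arm = 1, then scale by 2629 rpm
ring teeth: 18 + 2·14 = 46
18(ω_sun−ω_arm) = −46(ω_ring−ω_arm),  ω_sun = 0, ω_arm = 1
ω_ring = 1 − (18/46)(0−1) = 32/23
scale: ω_ring = 32/23 × 2629 rpm = +3657.7391 rpm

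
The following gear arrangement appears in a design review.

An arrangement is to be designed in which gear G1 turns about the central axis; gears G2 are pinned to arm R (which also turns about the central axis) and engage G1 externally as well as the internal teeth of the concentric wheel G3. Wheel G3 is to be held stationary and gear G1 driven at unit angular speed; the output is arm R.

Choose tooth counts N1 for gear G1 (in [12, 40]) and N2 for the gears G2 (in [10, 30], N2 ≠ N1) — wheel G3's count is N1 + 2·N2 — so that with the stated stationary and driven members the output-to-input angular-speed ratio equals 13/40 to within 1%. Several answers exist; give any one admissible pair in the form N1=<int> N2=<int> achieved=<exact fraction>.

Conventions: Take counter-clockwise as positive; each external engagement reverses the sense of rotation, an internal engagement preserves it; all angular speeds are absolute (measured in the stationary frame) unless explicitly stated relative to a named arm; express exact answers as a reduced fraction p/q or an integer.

N1=26 N2=14 achieved=13/40

class = planetary set [ratio 13/40 wanted; Willis about the carrier]
Willis with ω_ring = 0: ω_arm/ω_sun = N1/(N1+N3); set equal to 13/40  ⇒  N3/N1 = 1/(13/40) − 1 = 27/13
N3 = N1 + 2·N2  ⇒  N2/N1 = (N3/N1 − 1)/2 = (27/13 − 1)/2 = 7/13
smallest multiple with N1 ≥ 12 and N2 ≥ 10: k = 2  ⇒  N1 = 2·13 = 26, N2 = 2·7 = 14 (N1 ≤ 40, N2 ≤ 30, N2 ≠ N1 ✓), N3 = 26 + 2·14 = 54
check: N1/(N1+N3) with N1 = 26, N3 = 54 gives 13/40; |achieved − target| = 0 ≤ 13/4000 ✓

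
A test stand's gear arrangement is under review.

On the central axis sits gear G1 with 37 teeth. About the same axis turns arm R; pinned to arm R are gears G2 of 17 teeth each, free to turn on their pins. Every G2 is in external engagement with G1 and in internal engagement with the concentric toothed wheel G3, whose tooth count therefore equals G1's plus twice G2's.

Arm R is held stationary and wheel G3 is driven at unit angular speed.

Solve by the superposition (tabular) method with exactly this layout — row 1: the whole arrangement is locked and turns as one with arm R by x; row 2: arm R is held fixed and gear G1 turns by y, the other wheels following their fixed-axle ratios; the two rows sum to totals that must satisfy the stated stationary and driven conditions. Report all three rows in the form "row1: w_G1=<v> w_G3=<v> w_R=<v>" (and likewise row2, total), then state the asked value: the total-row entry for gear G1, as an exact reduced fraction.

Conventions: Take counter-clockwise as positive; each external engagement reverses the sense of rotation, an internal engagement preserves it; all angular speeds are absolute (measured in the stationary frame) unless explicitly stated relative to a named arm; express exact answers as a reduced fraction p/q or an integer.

row1: w_G1=0 w_G3=0 w_R=0
row2: w_G1=-71/37 w_G3=1 w_R=0
total: w_G1=-71/37 w_G3=1 w_R=0
asked value: -71/37

recognized (axles ride arm R): planetary set, 37/17/71 teeth
superposition row 1 [locked train]: every member turns x
superposition row 2 [arm held]: sun y, ring −(37/71)·y, arm 0
boundary: total ω_arm = x = 0 and total ω_ring = x − (37/71)·y = 1  ⇒  y = -71/37, x = 0
row 2 ring = −(37/71)·(-71/37) = 1
totals (row 1 + row 2): sun 0 + (-71/37) = -71/37, ring 0 + 1 = 1, arm 0 + 0 = 0
asked cell (total, sun) = -71/37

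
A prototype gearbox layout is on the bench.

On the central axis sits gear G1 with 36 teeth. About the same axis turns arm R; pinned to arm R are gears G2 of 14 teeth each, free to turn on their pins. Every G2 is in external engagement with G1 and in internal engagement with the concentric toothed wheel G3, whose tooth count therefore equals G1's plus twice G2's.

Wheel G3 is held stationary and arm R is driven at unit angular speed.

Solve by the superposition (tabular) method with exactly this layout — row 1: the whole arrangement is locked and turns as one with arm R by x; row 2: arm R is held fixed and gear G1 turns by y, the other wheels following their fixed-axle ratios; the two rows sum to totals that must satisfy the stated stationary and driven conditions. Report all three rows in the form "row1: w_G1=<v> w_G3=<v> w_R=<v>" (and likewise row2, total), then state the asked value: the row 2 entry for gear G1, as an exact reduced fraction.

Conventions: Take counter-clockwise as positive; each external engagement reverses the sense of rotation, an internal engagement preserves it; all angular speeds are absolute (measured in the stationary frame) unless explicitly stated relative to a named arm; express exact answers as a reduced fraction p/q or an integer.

row1: w_G1=1 w_G3=1 w_R=1
row2: w_G1=16/9 w_G3=-1 w_R=0
total: w_G1=25/9 w_G3=0 w_R=1
asked value: 16/9

class = planetary set [G3 = 36+2·14 = 64; Willis about the carrier]
superposition row 1 [locked train]: every member turns x
row 2: sun turns y, ring = −(36/64)·y, arm 0
boundary: total ω_ring = x − (36/64)·y = 0 and total ω_arm = x = 1  ⇒  y = 16/9, x = 1
row 2 ring = −(36/64)·16/9 = -1
totals (row 1 + row 2): sun 1 + 16/9 = 25/9, ring 1 + (-1) = 0, arm 1 + 0 = 1
asked cell (row2, sun) = 16/9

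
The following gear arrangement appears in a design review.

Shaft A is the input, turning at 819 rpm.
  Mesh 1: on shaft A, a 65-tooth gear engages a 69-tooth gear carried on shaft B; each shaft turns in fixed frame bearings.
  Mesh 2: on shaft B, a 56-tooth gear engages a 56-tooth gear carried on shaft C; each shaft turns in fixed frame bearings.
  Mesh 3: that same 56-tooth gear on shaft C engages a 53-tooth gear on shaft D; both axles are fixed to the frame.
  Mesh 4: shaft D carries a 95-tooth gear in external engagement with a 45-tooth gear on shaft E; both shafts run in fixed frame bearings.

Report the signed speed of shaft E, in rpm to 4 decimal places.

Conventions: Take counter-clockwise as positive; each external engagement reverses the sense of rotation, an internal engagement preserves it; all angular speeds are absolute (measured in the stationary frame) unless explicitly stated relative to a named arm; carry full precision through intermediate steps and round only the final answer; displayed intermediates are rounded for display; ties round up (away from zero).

class = fixed-axis compound train [4 meshes; 4 ratios multiply, 4 sense flips]
mesh 1 [65T→69T]: ω = 819.0000×65/69 = 771.5217 rpm, sense flips to −
mesh 2 [56T→56T]: ω = 771.5217×56/56 = 771.5217 rpm, sense flips to +
mesh 3 [56T→53T]: ω = 771.5217×56/53 = 815.1928 rpm, sense flips to −
mesh 4 [95T→45T]: ω = 815.1928×95/45 = 1720.9625 rpm, sense flips to +
signed output speed = +1720.9625 rpm

+1720.9625 rpm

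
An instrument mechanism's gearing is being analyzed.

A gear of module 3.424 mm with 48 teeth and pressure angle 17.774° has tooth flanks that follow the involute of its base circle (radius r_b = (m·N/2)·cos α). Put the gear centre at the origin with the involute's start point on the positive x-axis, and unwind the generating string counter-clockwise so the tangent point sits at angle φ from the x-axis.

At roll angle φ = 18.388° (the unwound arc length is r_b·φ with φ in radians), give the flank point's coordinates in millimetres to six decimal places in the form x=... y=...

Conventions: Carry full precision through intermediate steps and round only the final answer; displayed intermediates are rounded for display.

x=82.180335 y=0.853373

topology: single-mesh involute geometry — m = 3.424, N = 48
pitch radius r_p = m·N/2 = 3.424·48/2 = 82.176000
base radius r_b = r_p·cos α = 82.176000·cos 17.774° = 78.253576
roll angle φ = 18.388° = 0.32093114 rad
x = r_b·(cos φ + φ·sin φ) = 82.180335
y = r_b·(sin φ − φ·cos φ) = 0.853373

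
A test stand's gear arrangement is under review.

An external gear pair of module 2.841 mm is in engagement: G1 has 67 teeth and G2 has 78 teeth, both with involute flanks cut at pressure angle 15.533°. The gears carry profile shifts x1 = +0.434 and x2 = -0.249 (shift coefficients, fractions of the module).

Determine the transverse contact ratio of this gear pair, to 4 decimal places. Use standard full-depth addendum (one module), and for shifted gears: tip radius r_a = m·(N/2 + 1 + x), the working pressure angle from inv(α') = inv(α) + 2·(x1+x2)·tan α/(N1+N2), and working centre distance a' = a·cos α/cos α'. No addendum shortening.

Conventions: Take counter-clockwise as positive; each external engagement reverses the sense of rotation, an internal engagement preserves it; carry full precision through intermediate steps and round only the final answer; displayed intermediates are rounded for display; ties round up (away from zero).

2.0650

single-mesh involute tooth geometry (67T engaging 78T at module 2.841)
base radii: r_b1 = 91.697419, r_b2 = 106.752219
tip radii: r_a1 = 99.247494, r_a2 = 112.932591
inv(α') = inv(15.533°) + 2·(+0.434-0.249)·tan α/(67+78) = 0.00755214  ⇒  α' = 16.04131°
a' = a·cos α / cos α' = 205.9725·cos 15.533°/cos 16.04131° = 206.489786
action lengths: √(r_a1²−r_b1²) = 37.969046, √(r_a2²−r_b2²) = 36.847441
base pitch p_b = π·m·cos α = 8.599282
CR = (37.969046 + 36.847441 − 206.489786·sin 16.04131°)/8.599282 = 2.064952
contact ratio ≈ 2.0650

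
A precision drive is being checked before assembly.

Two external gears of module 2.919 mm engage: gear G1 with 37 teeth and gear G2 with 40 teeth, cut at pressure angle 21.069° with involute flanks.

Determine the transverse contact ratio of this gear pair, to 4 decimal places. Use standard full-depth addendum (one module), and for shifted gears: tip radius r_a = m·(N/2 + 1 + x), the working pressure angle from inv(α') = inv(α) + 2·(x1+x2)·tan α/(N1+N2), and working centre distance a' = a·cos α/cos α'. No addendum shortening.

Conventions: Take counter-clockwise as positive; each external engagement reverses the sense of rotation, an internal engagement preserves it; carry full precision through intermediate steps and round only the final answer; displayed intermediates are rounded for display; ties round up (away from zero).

1.6563

class = single-mesh tooth geometry [involute pair 37T × 40T, m = 2.919]
base radii: r_b1 = 50.391401, r_b2 = 54.477190
tip radii: r_a1 = 56.920500, r_a2 = 61.299000
no profile shift: α' = α, a' = a
action lengths: √(r_a1²−r_b1²) = 26.469794, √(r_a2²−r_b2²) = 28.103436
base pitch p_b = π·m·cos α = 8.557257
CR = (26.469794 + 28.103436 − 112.381500·sin 21.06900°)/8.557257 = 1.656253
contact ratio ≈ 1.6563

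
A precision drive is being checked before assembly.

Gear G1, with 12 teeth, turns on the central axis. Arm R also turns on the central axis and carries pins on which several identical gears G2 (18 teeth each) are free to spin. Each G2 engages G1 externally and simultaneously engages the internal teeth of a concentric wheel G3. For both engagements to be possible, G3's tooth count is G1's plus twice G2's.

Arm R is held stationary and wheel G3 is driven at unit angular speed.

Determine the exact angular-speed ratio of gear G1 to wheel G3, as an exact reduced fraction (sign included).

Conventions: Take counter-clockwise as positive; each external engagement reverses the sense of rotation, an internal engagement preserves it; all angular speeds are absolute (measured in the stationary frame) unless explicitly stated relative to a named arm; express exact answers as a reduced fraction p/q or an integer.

-4

planetary set (12T centre, 18T on arm, 48T internal) — Willis relation
ring teeth: 12 + 2·18 = 48
12(ω_sun−ω_arm) = −48(ω_ring−ω_arm),  ω_arm = 0, ω_ring = 1
ω_sun = 0 − (48/12)(1−0) = -4
ω_out/ω_in = -4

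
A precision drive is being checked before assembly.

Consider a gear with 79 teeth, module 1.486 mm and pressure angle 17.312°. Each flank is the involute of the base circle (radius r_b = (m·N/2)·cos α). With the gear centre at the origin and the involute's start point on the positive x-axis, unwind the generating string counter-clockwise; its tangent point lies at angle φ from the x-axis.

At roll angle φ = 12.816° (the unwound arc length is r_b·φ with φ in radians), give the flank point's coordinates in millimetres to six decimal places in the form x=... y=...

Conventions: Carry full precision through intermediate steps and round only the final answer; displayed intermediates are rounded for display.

x=57.422334 y=0.208006

class = single-mesh tooth geometry [base-circle involute, m = 1.486, 79T]
pitch radius r_p = m·N/2 = 1.486·79/2 = 58.697000
base radius r_b = r_p·cos α = 58.697000·cos 17.312° = 56.037938
roll angle φ = 12.816° = 0.22368140 rad
x = r_b·(cos φ + φ·sin φ) = 57.422334
y = r_b·(sin φ − φ·cos φ) = 0.208006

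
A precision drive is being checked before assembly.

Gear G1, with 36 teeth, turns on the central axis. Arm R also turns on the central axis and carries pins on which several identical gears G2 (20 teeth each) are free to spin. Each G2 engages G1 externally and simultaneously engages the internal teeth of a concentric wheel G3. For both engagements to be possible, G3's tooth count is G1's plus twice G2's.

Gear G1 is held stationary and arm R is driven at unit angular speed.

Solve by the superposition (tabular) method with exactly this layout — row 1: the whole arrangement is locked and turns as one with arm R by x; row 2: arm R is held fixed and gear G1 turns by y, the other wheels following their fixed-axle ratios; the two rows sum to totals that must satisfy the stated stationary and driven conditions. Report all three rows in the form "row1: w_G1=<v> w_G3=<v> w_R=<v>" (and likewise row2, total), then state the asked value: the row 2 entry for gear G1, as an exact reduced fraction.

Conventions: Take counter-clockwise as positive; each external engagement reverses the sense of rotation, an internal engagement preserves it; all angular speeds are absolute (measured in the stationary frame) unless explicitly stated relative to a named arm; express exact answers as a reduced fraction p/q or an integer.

recognized (axles ride arm R): planetary set, 36/20/76 teeth
row 1 — lock + rotate with arm: ω_sun = ω_ring = ω_arm = x
superposition row 2 [arm held]: sun y, ring −(36/76)·y, arm 0
boundary: total ω_sun = x + y = 0 and total ω_arm = x = 1  ⇒  y = -1, x = 1
row 2 ring = −(36/76)·(-1) = 9/19
totals (row 1 + row 2): sun 1 + (-1) = 0, ring 1 + 9/19 = 28/19, arm 1 + 0 = 1
asked cell (row2, sun) = -1

row1: w_G1=1 w_G3=1 w_R=1
row2: w_G1=-1 w_G3=9/19 w_R=0
total: w_G1=0 w_G3=28/19 w_R=1
asked value: -1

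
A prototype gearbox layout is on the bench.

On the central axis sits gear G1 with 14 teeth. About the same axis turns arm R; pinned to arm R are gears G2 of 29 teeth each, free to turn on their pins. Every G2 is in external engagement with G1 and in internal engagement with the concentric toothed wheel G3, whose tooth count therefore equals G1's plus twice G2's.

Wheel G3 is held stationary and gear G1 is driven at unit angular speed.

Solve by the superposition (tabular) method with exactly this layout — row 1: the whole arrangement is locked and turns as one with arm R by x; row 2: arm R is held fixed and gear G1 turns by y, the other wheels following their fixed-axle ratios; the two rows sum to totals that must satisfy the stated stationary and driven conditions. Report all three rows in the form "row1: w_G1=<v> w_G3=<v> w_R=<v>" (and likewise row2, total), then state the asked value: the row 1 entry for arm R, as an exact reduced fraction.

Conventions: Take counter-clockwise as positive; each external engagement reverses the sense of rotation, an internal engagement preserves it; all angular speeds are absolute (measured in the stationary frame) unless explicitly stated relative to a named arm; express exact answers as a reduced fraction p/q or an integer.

topology: planetary set — G1 14T / G2 29T / G3 72T, arm = carrier (Willis)
row 1 — lock + rotate with arm: ω_sun = ω_ring = ω_arm = x
row 2 (arm held, sun turns y): ω_ring = −(14/72)·y, ω_arm = 0
boundary: total ω_ring = x − (14/72)·y = 0 and total ω_sun = x + y = 1  ⇒  y = 36/43, x = 7/43
row 2 ring = −(14/72)·36/43 = -7/43
totals (row 1 + row 2): sun 7/43 + 36/43 = 1, ring 7/43 + (-7/43) = 0, arm 7/43 + 0 = 7/43
asked cell (row1, arm) = 7/43

row1: w_G1=7/43 w_G3=7/43 w_R=7/43
row2: w_G1=36/43 w_G3=-7/43 w_R=0
total: w_G1=1 w_G3=0 w_R=7/43
asked value: 7/43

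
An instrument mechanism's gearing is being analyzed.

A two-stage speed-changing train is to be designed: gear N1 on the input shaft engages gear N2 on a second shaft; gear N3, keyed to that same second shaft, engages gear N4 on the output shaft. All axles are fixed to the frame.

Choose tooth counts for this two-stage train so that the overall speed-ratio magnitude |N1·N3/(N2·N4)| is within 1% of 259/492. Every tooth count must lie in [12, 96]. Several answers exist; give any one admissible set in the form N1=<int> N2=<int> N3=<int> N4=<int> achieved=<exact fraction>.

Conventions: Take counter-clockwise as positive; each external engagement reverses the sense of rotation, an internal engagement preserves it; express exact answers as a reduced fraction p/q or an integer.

N1=14 N2=12 N3=37 N4=82 achieved=259/492

topology: fixed-axis compound train — 2 stages, target 259/492
target = 259/492 in lowest terms: an exact hit needs N1·N3 = k·259 and N2·N4 = k·492 for one integer k, every count in [12, 96]; additionally prefer no 1:1 stage (N1 ≠ N2, N3 ≠ N4)
k = 1: no 1:1-free in-range split of k·259 and k·492 into factor pairs; take k = 2
k = 2: N1·N3 = 518 = 14·37, N2·N4 = 984 = 12·82
achieved = 14·37/(12·82) = 259/492; |achieved − target| = 0 ≤ 259/49200 ✓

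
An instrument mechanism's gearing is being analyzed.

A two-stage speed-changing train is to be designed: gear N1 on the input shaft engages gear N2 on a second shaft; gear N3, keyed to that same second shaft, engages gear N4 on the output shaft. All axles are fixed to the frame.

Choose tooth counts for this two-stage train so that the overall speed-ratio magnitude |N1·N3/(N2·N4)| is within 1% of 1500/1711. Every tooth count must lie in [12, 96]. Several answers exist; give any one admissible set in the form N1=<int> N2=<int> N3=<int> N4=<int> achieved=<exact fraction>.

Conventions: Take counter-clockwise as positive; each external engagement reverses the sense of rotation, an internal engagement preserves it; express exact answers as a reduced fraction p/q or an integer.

design class (target 1500/1711): fixed-axis compound train
target = 1500/1711 in lowest terms: an exact hit needs N1·N3 = k·1500 and N2·N4 = k·1711 for one integer k, every count in [12, 96]; additionally prefer no 1:1 stage (N1 ≠ N2, N3 ≠ N4)
k = 1: N1·N3 = 1500 = 20·75, N2·N4 = 1711 = 29·59
achieved = 20·75/(29·59) = 1500/1711; |achieved − target| = 0 ≤ 15/1711 ✓

N1=20 N2=29 N3=75 N4=59 achieved=1500/1711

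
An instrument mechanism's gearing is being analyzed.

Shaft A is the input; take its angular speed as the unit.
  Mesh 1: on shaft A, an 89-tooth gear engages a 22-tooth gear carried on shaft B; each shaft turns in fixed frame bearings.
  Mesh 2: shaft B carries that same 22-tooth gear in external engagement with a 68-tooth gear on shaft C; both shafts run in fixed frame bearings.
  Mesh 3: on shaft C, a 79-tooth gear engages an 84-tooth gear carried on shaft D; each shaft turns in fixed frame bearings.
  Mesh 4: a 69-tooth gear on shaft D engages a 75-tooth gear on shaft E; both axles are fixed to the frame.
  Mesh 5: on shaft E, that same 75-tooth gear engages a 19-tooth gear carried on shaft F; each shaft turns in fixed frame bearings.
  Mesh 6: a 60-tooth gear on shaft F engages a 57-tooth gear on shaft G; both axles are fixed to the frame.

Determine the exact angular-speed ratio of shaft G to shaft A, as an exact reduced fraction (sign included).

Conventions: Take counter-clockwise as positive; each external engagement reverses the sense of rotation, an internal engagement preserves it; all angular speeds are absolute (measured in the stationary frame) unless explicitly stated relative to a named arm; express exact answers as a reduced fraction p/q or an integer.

808565/171836

class = fixed-axis compound train [6 meshes; 6 ratios multiply, 6 sense flips]
mesh 1 [89T→22T]: running ratio 89/22, sense −
mesh 2 [22T→68T]: running ratio 89/68, sense +
mesh 3 [79T→84T]: running ratio 7031/5712, sense −
mesh 4 [69T→75T]: running ratio 161713/142800, sense +
mesh 5 [75T→19T]: running ratio 161713/36176, sense −
mesh 6 [60T→57T]: running ratio 808565/171836, sense +
ω_out/ω_in = 808565/171836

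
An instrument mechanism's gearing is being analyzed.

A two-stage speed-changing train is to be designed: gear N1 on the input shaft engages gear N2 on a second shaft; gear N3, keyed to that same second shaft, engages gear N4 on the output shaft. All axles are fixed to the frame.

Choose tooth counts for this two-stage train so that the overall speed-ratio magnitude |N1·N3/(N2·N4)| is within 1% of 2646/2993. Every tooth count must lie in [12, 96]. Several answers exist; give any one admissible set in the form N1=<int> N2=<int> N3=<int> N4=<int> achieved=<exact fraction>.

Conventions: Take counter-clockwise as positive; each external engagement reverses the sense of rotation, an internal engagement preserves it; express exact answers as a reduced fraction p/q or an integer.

topology: fixed-axis compound train — 2 stages, target 2646/2993
target = 2646/2993 in lowest terms: an exact hit needs N1·N3 = k·2646 and N2·N4 = k·2993 for one integer k, every count in [12, 96]; additionally prefer no 1:1 stage (N1 ≠ N2, N3 ≠ N4)
k = 1: N1·N3 = 2646 = 42·63, N2·N4 = 2993 = 41·73
achieved = 42·63/(41·73) = 2646/2993; |achieved − target| = 0 ≤ 1323/149650 ✓

N1=42 N2=41 N3=63 N4=73 achieved=2646/2993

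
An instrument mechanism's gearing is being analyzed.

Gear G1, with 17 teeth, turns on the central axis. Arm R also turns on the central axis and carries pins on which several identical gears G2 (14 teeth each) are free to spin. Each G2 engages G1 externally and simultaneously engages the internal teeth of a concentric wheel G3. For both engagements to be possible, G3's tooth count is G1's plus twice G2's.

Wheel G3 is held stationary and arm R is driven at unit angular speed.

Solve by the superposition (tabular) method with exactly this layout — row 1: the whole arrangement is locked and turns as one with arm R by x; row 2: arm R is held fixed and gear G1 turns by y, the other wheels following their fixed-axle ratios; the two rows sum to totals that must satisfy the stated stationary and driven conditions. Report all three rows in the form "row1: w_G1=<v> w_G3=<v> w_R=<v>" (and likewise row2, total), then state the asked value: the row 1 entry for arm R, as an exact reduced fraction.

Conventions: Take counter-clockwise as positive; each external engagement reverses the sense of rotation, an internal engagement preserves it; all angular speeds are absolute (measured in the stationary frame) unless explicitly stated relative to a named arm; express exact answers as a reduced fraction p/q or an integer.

topology: planetary set — G1 17T / G2 14T / G3 45T, arm = carrier (Willis)
row 1 — lock + rotate with arm: ω_sun = ω_ring = ω_arm = x
row 2: sun turns y, ring = −(17/45)·y, arm 0
boundary: total ω_ring = x − (17/45)·y = 0 and total ω_arm = x = 1  ⇒  y = 45/17, x = 1
row 2 ring = −(17/45)·45/17 = -1
totals (row 1 + row 2): sun 1 + 45/17 = 62/17, ring 1 + (-1) = 0, arm 1 + 0 = 1
asked cell (row1, arm) = 1

row1: w_G1=1 w_G3=1 w_R=1
row2: w_G1=45/17 w_G3=-1 w_R=0
total: w_G1=62/17 w_G3=0 w_R=1
asked value: 1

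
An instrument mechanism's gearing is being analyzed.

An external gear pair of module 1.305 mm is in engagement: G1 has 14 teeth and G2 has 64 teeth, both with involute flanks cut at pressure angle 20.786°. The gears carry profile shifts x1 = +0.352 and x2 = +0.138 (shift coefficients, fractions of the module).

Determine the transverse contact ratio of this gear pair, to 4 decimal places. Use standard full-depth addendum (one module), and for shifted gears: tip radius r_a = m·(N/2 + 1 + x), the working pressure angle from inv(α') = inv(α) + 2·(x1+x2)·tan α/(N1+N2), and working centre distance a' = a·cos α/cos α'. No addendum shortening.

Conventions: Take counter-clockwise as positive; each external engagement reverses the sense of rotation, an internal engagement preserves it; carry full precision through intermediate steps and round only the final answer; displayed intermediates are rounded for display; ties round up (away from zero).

1.4720

topology: single-mesh involute geometry — m = 1.305, 14T/64T pair
base radii: r_b1 = 8.540425, r_b2 = 39.041943
tip radii: r_a1 = 10.899360, r_a2 = 43.245090
inv(α') = inv(20.786°) + 2·(+0.352+0.138)·tan α/(14+64) = 0.02156979  ⇒  α' = 22.51845°
a' = a·cos α / cos α' = 50.8950·cos 20.786°/cos 22.51845° = 51.509658
action lengths: √(r_a1²−r_b1²) = 6.771794, √(r_a2²−r_b2²) = 18.597433
base pitch p_b = π·m·cos α = 3.832934
CR = (6.771794 + 18.597433 − 51.509658·sin 22.51845°)/3.832934 = 1.471982
contact ratio ≈ 1.4720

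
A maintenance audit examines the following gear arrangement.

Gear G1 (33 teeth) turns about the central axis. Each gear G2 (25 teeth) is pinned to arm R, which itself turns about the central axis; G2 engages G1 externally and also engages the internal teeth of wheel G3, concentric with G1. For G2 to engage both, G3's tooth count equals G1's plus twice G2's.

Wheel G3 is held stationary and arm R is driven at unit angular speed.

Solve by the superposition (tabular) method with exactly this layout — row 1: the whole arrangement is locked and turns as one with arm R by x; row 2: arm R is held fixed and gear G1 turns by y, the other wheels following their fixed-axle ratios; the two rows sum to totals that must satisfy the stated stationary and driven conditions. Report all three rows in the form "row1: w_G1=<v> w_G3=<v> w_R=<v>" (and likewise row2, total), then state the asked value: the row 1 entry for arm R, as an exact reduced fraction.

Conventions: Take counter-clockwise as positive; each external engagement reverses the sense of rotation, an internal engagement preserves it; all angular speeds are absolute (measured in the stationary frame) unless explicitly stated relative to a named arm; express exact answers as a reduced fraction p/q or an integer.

row1: w_G1=1 w_G3=1 w_R=1
row2: w_G1=83/33 w_G3=-1 w_R=0
total: w_G1=116/33 w_G3=0 w_R=1
asked value: 1

class = planetary set [G3 = 33+2·25 = 83; Willis about the carrier]
row 1: whole set turns with the arm by x
row 2 — arm fixed, fixed-axis ratios: sun y, ring −(33/83)·y, arm 0
boundary: total ω_ring = x − (33/83)·y = 0 and total ω_arm = x = 1  ⇒  y = 83/33, x = 1
row 2 ring = −(33/83)·83/33 = -1
totals (row 1 + row 2): sun 1 + 83/33 = 116/33, ring 1 + (-1) = 0, arm 1 + 0 = 1
asked cell (row1, arm) = 1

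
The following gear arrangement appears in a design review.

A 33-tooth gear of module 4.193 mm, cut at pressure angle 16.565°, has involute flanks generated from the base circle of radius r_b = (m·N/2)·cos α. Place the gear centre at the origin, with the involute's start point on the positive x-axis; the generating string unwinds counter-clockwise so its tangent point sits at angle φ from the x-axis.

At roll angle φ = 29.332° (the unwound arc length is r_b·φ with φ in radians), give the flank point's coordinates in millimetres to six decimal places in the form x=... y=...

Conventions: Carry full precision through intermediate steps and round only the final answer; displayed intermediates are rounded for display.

x=74.441764 y=2.888753

topology: single-mesh involute geometry — m = 4.193, N = 33
pitch radius r_p = m·N/2 = 4.193·33/2 = 69.184500
base radius r_b = r_p·cos α = 69.184500·cos 16.565° = 66.313130
roll angle φ = 29.332° = 0.51193998 rad
x = r_b·(cos φ + φ·sin φ) = 74.441764
y = r_b·(sin φ − φ·cos φ) = 2.888753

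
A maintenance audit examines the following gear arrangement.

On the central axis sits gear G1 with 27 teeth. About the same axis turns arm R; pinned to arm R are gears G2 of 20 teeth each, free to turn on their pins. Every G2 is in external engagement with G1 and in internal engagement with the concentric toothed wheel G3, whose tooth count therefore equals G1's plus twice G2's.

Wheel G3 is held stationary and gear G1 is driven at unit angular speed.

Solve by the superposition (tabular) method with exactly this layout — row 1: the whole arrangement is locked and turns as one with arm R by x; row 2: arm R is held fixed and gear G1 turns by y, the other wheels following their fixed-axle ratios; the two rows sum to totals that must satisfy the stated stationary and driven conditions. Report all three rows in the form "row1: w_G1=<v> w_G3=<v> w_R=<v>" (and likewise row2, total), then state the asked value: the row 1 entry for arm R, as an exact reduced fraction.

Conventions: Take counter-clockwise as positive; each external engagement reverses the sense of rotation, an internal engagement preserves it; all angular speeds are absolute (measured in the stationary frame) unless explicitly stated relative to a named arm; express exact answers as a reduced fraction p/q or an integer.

row1: w_G1=27/94 w_G3=27/94 w_R=27/94
row2: w_G1=67/94 w_G3=-27/94 w_R=0
total: w_G1=1 w_G3=0 w_R=27/94
asked value: 27/94

recognized (axles ride arm R): planetary set, 27/20/67 teeth
row 1 (train locked, turned with arm): all members turn x
row 2 — arm fixed, fixed-axis ratios: sun y, ring −(27/67)·y, arm 0
boundary: total ω_ring = x − (27/67)·y = 0 and total ω_sun = x + y = 1  ⇒  y = 67/94, x = 27/94
row 2 ring = −(27/67)·67/94 = -27/94
totals (row 1 + row 2): sun 27/94 + 67/94 = 1, ring 27/94 + (-27/94) = 0, arm 27/94 + 0 = 27/94
asked cell (row1, arm) = 27/94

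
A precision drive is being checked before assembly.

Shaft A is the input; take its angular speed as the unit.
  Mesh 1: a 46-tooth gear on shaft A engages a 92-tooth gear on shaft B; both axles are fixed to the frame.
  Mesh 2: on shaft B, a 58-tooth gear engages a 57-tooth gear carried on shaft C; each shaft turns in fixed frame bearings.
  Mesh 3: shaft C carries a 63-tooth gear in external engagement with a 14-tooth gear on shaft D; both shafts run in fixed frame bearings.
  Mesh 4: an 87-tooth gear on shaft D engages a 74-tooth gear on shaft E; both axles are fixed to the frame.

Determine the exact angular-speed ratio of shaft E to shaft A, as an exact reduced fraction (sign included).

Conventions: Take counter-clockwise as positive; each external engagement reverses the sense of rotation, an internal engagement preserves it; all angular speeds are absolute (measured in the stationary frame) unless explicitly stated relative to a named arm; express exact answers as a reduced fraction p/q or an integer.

class = fixed-axis compound train [4 meshes; 4 ratios multiply, 4 sense flips]
mesh 1 [46T→92T]: running ratio 1/2, sense −
mesh 2 [58T→57T]: running ratio 29/57, sense +
mesh 3 [63T→14T]: running ratio 87/38, sense −
mesh 4 [87T→74T]: running ratio 7569/2812, sense +
ω_out/ω_in = 7569/2812

7569/2812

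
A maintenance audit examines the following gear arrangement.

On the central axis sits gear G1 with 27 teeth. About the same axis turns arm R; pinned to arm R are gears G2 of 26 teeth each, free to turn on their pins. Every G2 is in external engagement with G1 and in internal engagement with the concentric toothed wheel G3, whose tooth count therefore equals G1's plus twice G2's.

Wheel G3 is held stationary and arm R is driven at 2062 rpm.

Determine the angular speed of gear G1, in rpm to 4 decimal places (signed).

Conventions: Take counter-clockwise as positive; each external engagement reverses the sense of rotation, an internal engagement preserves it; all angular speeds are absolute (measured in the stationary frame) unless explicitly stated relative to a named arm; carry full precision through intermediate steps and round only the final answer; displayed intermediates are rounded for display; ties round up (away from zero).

planetary set (27T centre, 26T on arm, 79T internal) — Willis relation
normalise by the input: solve with ω_arm = 1, then scale by 2062 rpm
ring teeth: 27 + 2·26 = 79
27(ω_sun−ω_arm) = −79(ω_ring−ω_arm),  ω_ring = 0, ω_arm = 1
ω_sun = 1 − (79/27)(0−1) = 106/27
scale: ω_sun = 106/27 × 2062 rpm = +8095.2593 rpm

+8095.2593 rpm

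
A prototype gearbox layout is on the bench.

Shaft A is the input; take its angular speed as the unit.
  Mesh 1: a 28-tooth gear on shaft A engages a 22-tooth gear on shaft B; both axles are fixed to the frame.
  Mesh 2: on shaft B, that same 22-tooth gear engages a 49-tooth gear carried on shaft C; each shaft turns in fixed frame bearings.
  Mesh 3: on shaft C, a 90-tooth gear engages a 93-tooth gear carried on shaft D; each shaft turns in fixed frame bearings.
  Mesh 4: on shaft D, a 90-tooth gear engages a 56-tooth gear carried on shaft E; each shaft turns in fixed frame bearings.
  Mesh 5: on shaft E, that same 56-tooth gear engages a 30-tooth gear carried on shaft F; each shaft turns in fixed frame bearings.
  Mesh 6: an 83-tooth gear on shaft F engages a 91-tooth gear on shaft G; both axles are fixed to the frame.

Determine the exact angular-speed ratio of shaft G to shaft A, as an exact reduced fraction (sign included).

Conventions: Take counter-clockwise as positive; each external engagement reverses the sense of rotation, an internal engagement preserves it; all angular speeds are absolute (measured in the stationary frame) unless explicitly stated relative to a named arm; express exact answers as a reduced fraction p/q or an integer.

29880/19747

class = fixed-axis compound train [6 meshes; 6 ratios multiply, 6 sense flips]
mesh 1 [28T→22T]: running ratio 14/11, sense −
mesh 2 [22T→49T]: running ratio 4/7, sense +
mesh 3 [90T→93T]: running ratio 120/217, sense −
mesh 4 [90T→56T]: running ratio 1350/1519, sense +
mesh 5 [56T→30T]: running ratio 360/217, sense −
mesh 6 [83T→91T]: running ratio 29880/19747, sense +
ω_out/ω_in = 29880/19747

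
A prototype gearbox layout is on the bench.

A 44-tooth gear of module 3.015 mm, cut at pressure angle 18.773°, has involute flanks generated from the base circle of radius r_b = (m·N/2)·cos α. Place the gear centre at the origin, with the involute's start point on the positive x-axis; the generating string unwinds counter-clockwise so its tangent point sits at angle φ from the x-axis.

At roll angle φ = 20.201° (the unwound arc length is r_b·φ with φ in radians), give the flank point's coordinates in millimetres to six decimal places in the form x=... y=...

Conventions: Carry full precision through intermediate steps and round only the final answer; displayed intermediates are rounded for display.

x=66.584207 y=0.906129

single-mesh involute tooth geometry (44T wheel at module 3.015)
pitch radius r_p = m·N/2 = 3.015·44/2 = 66.330000
base radius r_b = r_p·cos α = 66.330000·cos 18.773° = 62.801312
roll angle φ = 20.201° = 0.35257396 rad
x = r_b·(cos φ + φ·sin φ) = 66.584207
y = r_b·(sin φ − φ·cos φ) = 0.906129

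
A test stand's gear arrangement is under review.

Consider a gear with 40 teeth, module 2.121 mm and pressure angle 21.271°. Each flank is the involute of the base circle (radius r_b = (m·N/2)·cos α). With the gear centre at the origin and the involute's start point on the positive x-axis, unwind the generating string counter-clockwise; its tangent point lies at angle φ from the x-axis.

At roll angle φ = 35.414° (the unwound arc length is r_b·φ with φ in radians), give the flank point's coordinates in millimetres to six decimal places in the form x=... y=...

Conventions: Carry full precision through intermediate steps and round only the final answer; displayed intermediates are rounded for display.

recognized (one wheel, involute flank): single-mesh tooth geometry, m = 2.121, N = 40
pitch radius r_p = m·N/2 = 2.121·40/2 = 42.420000
base radius r_b = r_p·cos α = 42.420000·cos 21.271° = 39.530136
roll angle φ = 35.414° = 0.61809090 rad
x = r_b·(cos φ + φ·sin φ) = 46.375085
y = r_b·(sin φ − φ·cos φ) = 2.994201

x=46.375085 y=2.994201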